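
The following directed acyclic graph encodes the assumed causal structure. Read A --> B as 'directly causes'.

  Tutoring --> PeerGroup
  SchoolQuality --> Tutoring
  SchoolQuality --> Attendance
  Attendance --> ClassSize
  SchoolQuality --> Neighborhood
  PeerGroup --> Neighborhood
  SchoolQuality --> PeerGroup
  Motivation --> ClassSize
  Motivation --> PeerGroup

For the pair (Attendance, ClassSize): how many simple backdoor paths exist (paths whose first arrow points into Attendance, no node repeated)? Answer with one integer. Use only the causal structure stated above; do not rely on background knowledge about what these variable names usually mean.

A backdoor path from Attendance to ClassSize is any simple undirected path whose first edge points into Attendance (i.e. leaves Attendance via a parent).
Parents of Attendance: {SchoolQuality}.
Enumerating:
  P1: Attendance <- SchoolQuality -> Tutoring -> PeerGroup <- Motivation -> ClassSize
  P2: Attendance <- SchoolQuality -> PeerGroup <- Motivation -> ClassSize
  P3: Attendance <- SchoolQuality -> Neighborhood <- PeerGroup <- Motivation -> ClassSize
That exhausts the simple backdoor paths. Count: 3.

3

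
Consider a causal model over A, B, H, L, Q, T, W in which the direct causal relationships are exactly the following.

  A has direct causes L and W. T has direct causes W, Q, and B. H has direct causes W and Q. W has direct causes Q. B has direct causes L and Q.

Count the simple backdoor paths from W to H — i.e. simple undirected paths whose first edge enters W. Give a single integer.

A backdoor path from W to H is any simple undirected path whose first edge points into W (i.e. leaves W via a parent).
Parents of W: {Q}.
Enumerating:
  P1: W <- Q -> H
That exhausts the simple backdoor paths. Count: 1.

1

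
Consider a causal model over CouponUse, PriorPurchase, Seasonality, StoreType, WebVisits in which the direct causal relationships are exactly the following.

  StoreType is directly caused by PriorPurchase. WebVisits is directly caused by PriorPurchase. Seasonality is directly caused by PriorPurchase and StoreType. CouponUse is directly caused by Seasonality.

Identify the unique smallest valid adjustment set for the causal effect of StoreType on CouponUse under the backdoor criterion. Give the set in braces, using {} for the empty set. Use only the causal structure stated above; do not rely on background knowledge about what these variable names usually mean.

{PriorPurchase}

Variables eligible for adjustment (non-descendants of StoreType, excluding StoreType and CouponUse): {PriorPurchase, WebVisits}.
Backdoor paths from StoreType to CouponUse:
  P1: StoreType <- PriorPurchase -> Seasonality -> CouponUse
The empty set is not sufficient: P1 (StoreType <- PriorPurchase -> Seasonality -> CouponUse) has no collider blocking it and no conditioned non-collider, so it is open.
Try {PriorPurchase}:
  P1: blocked at fork node PriorPurchase ∈ conditioning set.
{PriorPurchase} contains no descendant of StoreType and blocks every backdoor path.
No other singleton works — e.g. {WebVisits} leaves P1 open — so {PriorPurchase} is the unique smallest valid adjustment set.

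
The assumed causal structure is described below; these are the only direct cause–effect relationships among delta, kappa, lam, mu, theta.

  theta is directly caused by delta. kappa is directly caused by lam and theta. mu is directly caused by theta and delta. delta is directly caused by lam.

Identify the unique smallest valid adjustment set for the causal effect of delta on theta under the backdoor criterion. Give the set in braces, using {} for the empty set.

{}

Variables eligible for adjustment (non-descendants of delta, excluding delta and theta): {lam}.
Backdoor paths from delta to theta:
  P1: delta <- lam -> kappa <- theta
Each backdoor path contains an unconditioned collider, so every path is already blocked with the empty conditioning set:
  P1: blocked at collider kappa (neither it nor any descendant is in the conditioning set).
The empty set is therefore the unique smallest valid set.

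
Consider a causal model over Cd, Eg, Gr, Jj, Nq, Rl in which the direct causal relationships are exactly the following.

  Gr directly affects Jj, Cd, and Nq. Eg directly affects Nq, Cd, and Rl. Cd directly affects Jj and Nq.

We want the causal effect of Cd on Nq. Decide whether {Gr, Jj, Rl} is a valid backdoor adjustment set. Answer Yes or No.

No

Backdoor paths from Cd to Nq (paths whose first edge points into Cd):
  P1: Cd <- Eg -> Nq
  P2: Cd <- Gr -> Nq
Condition 1 (no descendant of Cd in the set): FAILS — Jj is a descendant of Cd.
Condition 2 (every backdoor path blocked by {Gr, Jj, Rl}):
  P1: open — no interior node is in the conditioning set.
  P2: blocked at fork node Gr ∈ conditioning set.
{Gr, Jj, Rl} does not satisfy the backdoor criterion.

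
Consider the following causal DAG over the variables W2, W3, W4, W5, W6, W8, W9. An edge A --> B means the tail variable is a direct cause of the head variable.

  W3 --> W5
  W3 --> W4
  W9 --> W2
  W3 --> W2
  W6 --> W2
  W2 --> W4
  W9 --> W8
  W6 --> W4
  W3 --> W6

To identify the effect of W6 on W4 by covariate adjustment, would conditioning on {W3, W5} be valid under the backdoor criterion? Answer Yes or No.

Backdoor paths from W6 to W4 (paths whose first edge points into W6):
  P1: W6 <- W3 -> W2 -> W4
  P2: W6 <- W3 -> W4
Condition 1 (no descendant of W6 in the set): holds — descendants of W6 are {W2, W4}; none are in {W3, W5}.
Condition 2 (every backdoor path blocked by {W3, W5}):
  P1: blocked at fork node W3 ∈ conditioning set.
  P2: blocked at fork node W3 ∈ conditioning set.
{W3, W5} satisfies the backdoor criterion.

Yes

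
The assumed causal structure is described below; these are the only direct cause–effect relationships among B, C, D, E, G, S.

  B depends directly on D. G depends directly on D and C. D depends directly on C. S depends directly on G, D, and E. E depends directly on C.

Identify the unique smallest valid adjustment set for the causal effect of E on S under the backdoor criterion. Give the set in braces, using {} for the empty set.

Variables eligible for adjustment (non-descendants of E, excluding E and S): {B, C, D, G}.
Backdoor paths from E to S:
  P1: E <- C -> D -> G -> S
  P2: E <- C -> D -> S
  P3: E <- C -> G <- D -> S
  P4: E <- C -> G -> S
The empty set is not sufficient: P1 (E <- C -> D -> G -> S) has no collider blocking it and no conditioned non-collider, so it is open.
Try {C}:
  P1: blocked at fork node C ∈ conditioning set.
  P2: blocked at fork node C ∈ conditioning set.
  P3: blocked at fork node C ∈ conditioning set.
  P4: blocked at fork node C ∈ conditioning set.
{C} contains no descendant of E and blocks every backdoor path.
No other singleton works — e.g. {D} leaves P4 open — so {C} is the unique smallest valid adjustment set.

{C}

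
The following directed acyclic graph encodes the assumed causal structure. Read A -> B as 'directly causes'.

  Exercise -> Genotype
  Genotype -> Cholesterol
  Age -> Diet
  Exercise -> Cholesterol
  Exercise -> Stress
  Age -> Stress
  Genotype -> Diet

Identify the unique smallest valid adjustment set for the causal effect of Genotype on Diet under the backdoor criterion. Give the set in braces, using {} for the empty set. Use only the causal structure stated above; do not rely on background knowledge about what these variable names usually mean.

Variables eligible for adjustment (non-descendants of Genotype, excluding Genotype and Diet): {Age, Exercise, Stress}.
Backdoor paths from Genotype to Diet:
  P1: Genotype <- Exercise -> Stress <- Age -> Diet
Each backdoor path contains an unconditioned collider, so every path is already blocked with the empty conditioning set:
  P1: blocked at collider Stress (neither it nor any descendant is in the conditioning set).
The empty set is therefore the unique smallest valid set.

{}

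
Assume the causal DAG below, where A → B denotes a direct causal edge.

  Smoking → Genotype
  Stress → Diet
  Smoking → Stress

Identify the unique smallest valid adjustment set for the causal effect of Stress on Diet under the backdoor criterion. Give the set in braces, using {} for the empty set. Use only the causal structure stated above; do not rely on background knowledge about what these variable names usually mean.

{}

Variables eligible for adjustment (non-descendants of Stress, excluding Stress and Diet): {Genotype, Smoking}.
Backdoor paths from Stress to Diet:
  (none)
With no backdoor paths the empty set already satisfies the criterion, and it is trivially minimal.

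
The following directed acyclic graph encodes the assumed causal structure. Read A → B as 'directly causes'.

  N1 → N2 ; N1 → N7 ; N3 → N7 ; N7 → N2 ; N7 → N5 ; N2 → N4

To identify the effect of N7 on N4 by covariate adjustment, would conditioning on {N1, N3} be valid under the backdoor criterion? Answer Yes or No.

Backdoor paths from N7 to N4 (paths whose first edge points into N7):
  P1: N7 <- N1 -> N2 -> N4
Condition 1 (no descendant of N7 in the set): holds — descendants of N7 are {N2, N4, N5}; none are in {N1, N3}.
Condition 2 (every backdoor path blocked by {N1, N3}):
  P1: blocked at fork node N1 ∈ conditioning set.
{N1, N3} satisfies the backdoor criterion.

Yes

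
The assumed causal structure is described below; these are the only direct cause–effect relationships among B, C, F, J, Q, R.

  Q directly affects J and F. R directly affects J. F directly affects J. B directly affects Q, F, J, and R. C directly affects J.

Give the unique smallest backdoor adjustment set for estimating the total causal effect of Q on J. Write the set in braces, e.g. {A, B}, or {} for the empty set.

{B}

Variables eligible for adjustment (non-descendants of Q, excluding Q and J): {B, C, R}.
Backdoor paths from Q to J:
  P1: Q <- B -> R -> J
  P2: Q <- B -> F -> J
  P3: Q <- B -> J
The empty set is not sufficient: P1 (Q <- B -> R -> J) has no collider blocking it and no conditioned non-collider, so it is open.
Try {B}:
  P1: blocked at fork node B ∈ conditioning set.
  P2: blocked at fork node B ∈ conditioning set.
  P3: blocked at fork node B ∈ conditioning set.
{B} contains no descendant of Q and blocks every backdoor path.
No other singleton works — e.g. {R} leaves P2 open — so {B} is the unique smallest valid adjustment set.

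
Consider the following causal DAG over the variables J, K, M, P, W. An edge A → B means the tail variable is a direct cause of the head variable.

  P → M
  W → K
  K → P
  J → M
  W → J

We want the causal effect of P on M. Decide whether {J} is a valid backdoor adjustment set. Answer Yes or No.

Yes

Backdoor paths from P to M (paths whose first edge points into P):
  P1: P <- K <- W -> J -> M
Condition 1 (no descendant of P in the set): holds — descendants of P are {M}; none are in {J}.
Condition 2 (every backdoor path blocked by {J}):
  P1: blocked at chain node J ∈ conditioning set.
{J} satisfies the backdoor criterion.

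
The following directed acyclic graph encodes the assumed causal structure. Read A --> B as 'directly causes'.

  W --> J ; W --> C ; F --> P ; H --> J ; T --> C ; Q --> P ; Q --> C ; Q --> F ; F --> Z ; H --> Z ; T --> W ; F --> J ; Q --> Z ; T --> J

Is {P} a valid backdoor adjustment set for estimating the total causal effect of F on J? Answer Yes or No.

Backdoor paths from F to J (paths whose first edge points into F):
  P1: F <- Q -> Z <- H -> J
  P2: F <- Q -> C <- T -> W -> J
  P3: F <- Q -> C <- T -> J
  P4: F <- Q -> C <- W <- T -> J
  P5: F <- Q -> C <- W -> J
Condition 1 (no descendant of F in the set): FAILS — P is a descendant of F.
Condition 2 (every backdoor path blocked by {P}):
  P1: blocked at collider Z (neither it nor any descendant is in the conditioning set).
  P2: blocked at collider C (neither it nor any descendant is in the conditioning set).
  P3: blocked at collider C (neither it nor any descendant is in the conditioning set).
  P4: blocked at collider C (neither it nor any descendant is in the conditioning set).
  P5: blocked at collider C (neither it nor any descendant is in the conditioning set).
{P} does not satisfy the backdoor criterion.

No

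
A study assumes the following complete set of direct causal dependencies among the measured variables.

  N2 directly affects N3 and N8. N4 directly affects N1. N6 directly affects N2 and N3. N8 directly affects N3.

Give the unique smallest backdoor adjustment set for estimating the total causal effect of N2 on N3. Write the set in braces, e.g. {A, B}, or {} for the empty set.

{N6}

Variables eligible for adjustment (non-descendants of N2, excluding N2 and N3): {N1, N4, N6}.
Backdoor paths from N2 to N3:
  P1: N2 <- N6 -> N3
The empty set is not sufficient: P1 (N2 <- N6 -> N3) has no collider blocking it and no conditioned non-collider, so it is open.
Try {N6}:
  P1: blocked at fork node N6 ∈ conditioning set.
{N6} contains no descendant of N2 and blocks every backdoor path.
No other singleton works — e.g. {N4} leaves P1 open — so {N6} is the unique smallest valid adjustment set.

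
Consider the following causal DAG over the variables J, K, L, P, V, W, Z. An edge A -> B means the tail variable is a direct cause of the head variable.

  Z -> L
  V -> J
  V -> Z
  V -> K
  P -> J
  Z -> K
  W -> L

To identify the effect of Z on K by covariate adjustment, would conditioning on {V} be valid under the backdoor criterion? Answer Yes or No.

Backdoor paths from Z to K (paths whose first edge points into Z):
  P1: Z <- V -> K
Condition 1 (no descendant of Z in the set): holds — descendants of Z are {K, L}; none are in {V}.
Condition 2 (every backdoor path blocked by {V}):
  P1: blocked at fork node V ∈ conditioning set.
{V} satisfies the backdoor criterion.

Yes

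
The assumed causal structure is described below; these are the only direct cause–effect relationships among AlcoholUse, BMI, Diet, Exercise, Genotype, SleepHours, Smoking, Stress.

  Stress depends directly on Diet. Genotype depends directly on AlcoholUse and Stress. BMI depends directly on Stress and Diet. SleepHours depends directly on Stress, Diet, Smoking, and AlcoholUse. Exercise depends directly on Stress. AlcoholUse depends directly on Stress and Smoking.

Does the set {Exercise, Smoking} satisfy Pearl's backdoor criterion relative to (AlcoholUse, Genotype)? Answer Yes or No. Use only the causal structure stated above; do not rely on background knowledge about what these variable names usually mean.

Backdoor paths from AlcoholUse to Genotype (paths whose first edge points into AlcoholUse):
  P1: AlcoholUse <- Smoking -> SleepHours <- Diet -> Stress -> Genotype
  P2: AlcoholUse <- Smoking -> SleepHours <- Diet -> BMI <- Stress -> Genotype
  P3: AlcoholUse <- Smoking -> SleepHours <- Stress -> Genotype
  P4: AlcoholUse <- Stress -> Genotype
Condition 1 (no descendant of AlcoholUse in the set): holds — descendants of AlcoholUse are {Genotype, SleepHours}; none are in {Exercise, Smoking}.
Condition 2 (every backdoor path blocked by {Exercise, Smoking}):
  P1: blocked at fork node Smoking ∈ conditioning set.
  P2: blocked at fork node Smoking ∈ conditioning set.
  P3: blocked at fork node Smoking ∈ conditioning set.
  P4: open — no interior node is in the conditioning set.
{Exercise, Smoking} does not satisfy the backdoor criterion.

No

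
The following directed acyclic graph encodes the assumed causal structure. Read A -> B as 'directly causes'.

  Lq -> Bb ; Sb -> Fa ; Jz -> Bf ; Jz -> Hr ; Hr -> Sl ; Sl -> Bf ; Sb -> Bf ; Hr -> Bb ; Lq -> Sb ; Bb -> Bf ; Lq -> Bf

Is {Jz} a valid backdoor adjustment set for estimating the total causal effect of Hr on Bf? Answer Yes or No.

Yes

Backdoor paths from Hr to Bf (paths whose first edge points into Hr):
  P1: Hr <- Jz -> Bf
Condition 1 (no descendant of Hr in the set): holds — descendants of Hr are {Bb, Bf, Sl}; none are in {Jz}.
Condition 2 (every backdoor path blocked by {Jz}):
  P1: blocked at fork node Jz ∈ conditioning set.
{Jz} satisfies the backdoor criterion.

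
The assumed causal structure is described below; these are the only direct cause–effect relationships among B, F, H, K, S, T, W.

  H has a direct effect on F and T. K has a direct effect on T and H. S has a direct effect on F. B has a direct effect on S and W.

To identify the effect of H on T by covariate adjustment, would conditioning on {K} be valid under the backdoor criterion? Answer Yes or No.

Yes

Backdoor paths from H to T (paths whose first edge points into H):
  P1: H <- K -> T
Condition 1 (no descendant of H in the set): holds — descendants of H are {F, T}; none are in {K}.
Condition 2 (every backdoor path blocked by {K}):
  P1: blocked at fork node K ∈ conditioning set.
{K} satisfies the backdoor criterion.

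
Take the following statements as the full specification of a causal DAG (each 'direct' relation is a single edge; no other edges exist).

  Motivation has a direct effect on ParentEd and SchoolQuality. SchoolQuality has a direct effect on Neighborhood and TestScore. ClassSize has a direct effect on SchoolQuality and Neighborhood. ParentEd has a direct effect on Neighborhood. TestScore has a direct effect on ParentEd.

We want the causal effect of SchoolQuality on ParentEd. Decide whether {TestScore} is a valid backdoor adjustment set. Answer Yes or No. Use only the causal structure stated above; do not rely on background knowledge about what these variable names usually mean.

No

Backdoor paths from SchoolQuality to ParentEd (paths whose first edge points into SchoolQuality):
  P1: SchoolQuality <- Motivation -> ParentEd
  P2: SchoolQuality <- ClassSize -> Neighborhood <- ParentEd
Condition 1 (no descendant of SchoolQuality in the set): FAILS — TestScore is a descendant of SchoolQuality.
Condition 2 (every backdoor path blocked by {TestScore}):
  P1: open — no interior node is in the conditioning set.
  P2: blocked at collider Neighborhood (neither it nor any descendant is in the conditioning set).
{TestScore} does not satisfy the backdoor criterion.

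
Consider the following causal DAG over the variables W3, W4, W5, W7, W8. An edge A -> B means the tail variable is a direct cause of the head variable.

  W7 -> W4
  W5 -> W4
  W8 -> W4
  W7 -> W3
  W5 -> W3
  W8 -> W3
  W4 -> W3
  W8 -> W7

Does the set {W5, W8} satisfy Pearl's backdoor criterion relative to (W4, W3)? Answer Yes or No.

No

Backdoor paths from W4 to W3 (paths whose first edge points into W4):
  P1: W4 <- W8 -> W7 -> W3
  P2: W4 <- W8 -> W3
  P3: W4 <- W5 -> W3
  P4: W4 <- W7 <- W8 -> W3
  P5: W4 <- W7 -> W3
Condition 1 (no descendant of W4 in the set): holds — descendants of W4 are {W3}; none are in {W5, W8}.
Condition 2 (every backdoor path blocked by {W5, W8}):
  P1: blocked at fork node W8 ∈ conditioning set.
  P2: blocked at fork node W8 ∈ conditioning set.
  P3: blocked at fork node W5 ∈ conditioning set.
  P4: blocked at fork node W8 ∈ conditioning set.
  P5: open — no interior node is in the conditioning set.
{W5, W8} does not satisfy the backdoor criterion.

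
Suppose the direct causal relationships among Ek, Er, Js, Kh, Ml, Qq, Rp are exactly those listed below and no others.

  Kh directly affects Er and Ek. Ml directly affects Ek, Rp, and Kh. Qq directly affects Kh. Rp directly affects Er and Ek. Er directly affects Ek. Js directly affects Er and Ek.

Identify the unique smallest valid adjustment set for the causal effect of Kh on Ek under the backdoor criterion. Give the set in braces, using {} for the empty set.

{Ml}

Variables eligible for adjustment (non-descendants of Kh, excluding Kh and Ek): {Js, Ml, Qq, Rp}.
Backdoor paths from Kh to Ek:
  P1: Kh <- Ml -> Rp -> Er <- Js -> Ek
  P2: Kh <- Ml -> Rp -> Er -> Ek
  P3: Kh <- Ml -> Rp -> Ek
  P4: Kh <- Ml -> Ek
The empty set is not sufficient: P2 (Kh <- Ml -> Rp -> Er -> Ek) has no collider blocking it and no conditioned non-collider, so it is open.
Try {Ml}:
  P1: blocked at fork node Ml ∈ conditioning set.
  P2: blocked at fork node Ml ∈ conditioning set.
  P3: blocked at fork node Ml ∈ conditioning set.
  P4: blocked at fork node Ml ∈ conditioning set.
{Ml} contains no descendant of Kh and blocks every backdoor path.
No other singleton works — e.g. {Qq} leaves P2 open — so {Ml} is the unique smallest valid adjustment set.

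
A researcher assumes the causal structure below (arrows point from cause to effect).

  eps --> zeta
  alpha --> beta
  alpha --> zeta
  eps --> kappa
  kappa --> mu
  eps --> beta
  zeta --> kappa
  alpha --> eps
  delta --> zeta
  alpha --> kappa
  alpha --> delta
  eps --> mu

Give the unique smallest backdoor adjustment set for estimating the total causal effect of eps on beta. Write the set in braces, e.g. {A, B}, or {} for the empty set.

{alpha}

Variables eligible for adjustment (non-descendants of eps, excluding eps and beta): {alpha, delta}.
Backdoor paths from eps to beta:
  P1: eps <- alpha -> beta
The empty set is not sufficient: P1 (eps <- alpha -> beta) has no collider blocking it and no conditioned non-collider, so it is open.
Try {alpha}:
  P1: blocked at fork node alpha ∈ conditioning set.
{alpha} contains no descendant of eps and blocks every backdoor path.
No other singleton works — e.g. {delta} leaves P1 open — so {alpha} is the unique smallest valid adjustment set.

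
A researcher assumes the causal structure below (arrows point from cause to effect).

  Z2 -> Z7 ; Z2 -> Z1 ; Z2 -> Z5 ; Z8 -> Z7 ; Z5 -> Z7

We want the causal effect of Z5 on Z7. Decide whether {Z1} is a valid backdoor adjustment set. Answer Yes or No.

Backdoor paths from Z5 to Z7 (paths whose first edge points into Z5):
  P1: Z5 <- Z2 -> Z7
Condition 1 (no descendant of Z5 in the set): holds — descendants of Z5 are {Z7}; none are in {Z1}.
Condition 2 (every backdoor path blocked by {Z1}):
  P1: open — no interior node is in the conditioning set.
{Z1} does not satisfy the backdoor criterion.

No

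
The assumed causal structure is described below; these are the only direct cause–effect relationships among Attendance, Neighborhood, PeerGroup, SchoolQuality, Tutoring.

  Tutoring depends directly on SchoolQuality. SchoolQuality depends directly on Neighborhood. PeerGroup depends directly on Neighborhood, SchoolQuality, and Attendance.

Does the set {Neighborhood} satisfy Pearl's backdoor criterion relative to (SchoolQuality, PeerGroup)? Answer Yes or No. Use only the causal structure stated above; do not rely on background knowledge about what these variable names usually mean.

Yes

Backdoor paths from SchoolQuality to PeerGroup (paths whose first edge points into SchoolQuality):
  P1: SchoolQuality <- Neighborhood -> PeerGroup
Condition 1 (no descendant of SchoolQuality in the set): holds — descendants of SchoolQuality are {PeerGroup, Tutoring}; none are in {Neighborhood}.
Condition 2 (every backdoor path blocked by {Neighborhood}):
  P1: blocked at fork node Neighborhood ∈ conditioning set.
{Neighborhood} satisfies the backdoor criterion.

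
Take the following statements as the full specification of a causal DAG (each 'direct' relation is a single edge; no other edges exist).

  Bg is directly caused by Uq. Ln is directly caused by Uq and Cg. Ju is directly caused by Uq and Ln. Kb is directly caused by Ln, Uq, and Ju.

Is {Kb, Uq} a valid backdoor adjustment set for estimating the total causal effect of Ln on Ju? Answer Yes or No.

Backdoor paths from Ln to Ju (paths whose first edge points into Ln):
  P1: Ln <- Uq -> Ju
  P2: Ln <- Uq -> Kb <- Ju
Condition 1 (no descendant of Ln in the set): FAILS — Kb is a descendant of Ln.
Condition 2 (every backdoor path blocked by {Kb, Uq}):
  P1: blocked at fork node Uq ∈ conditioning set.
  P2: blocked at fork node Uq ∈ conditioning set.
{Kb, Uq} does not satisfy the backdoor criterion.

No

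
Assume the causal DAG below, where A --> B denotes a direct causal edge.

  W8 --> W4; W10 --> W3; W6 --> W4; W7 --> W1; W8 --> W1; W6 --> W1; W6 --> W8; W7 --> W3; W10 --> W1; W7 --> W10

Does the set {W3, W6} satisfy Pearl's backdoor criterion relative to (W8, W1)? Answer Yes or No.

Backdoor paths from W8 to W1 (paths whose first edge points into W8):
  P1: W8 <- W6 -> W1
Condition 1 (no descendant of W8 in the set): holds — descendants of W8 are {W1, W4}; none are in {W3, W6}.
Condition 2 (every backdoor path blocked by {W3, W6}):
  P1: blocked at fork node W6 ∈ conditioning set.
{W3, W6} satisfies the backdoor criterion.

Yes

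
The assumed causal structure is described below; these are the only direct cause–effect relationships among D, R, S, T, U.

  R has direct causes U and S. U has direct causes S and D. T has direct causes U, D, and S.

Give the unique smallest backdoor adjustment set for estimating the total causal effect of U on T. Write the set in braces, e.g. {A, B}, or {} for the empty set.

Variables eligible for adjustment (non-descendants of U, excluding U and T): {D, S}.
Backdoor paths from U to T:
  P1: U <- S -> T
  P2: U <- D -> T
The empty set is not sufficient: P1 (U <- S -> T) has no collider blocking it and no conditioned non-collider, so it is open.
Try {D, S}:
  P1: blocked at fork node S ∈ conditioning set.
  P2: blocked at fork node D ∈ conditioning set.
{D, S} contains no descendant of U and blocks every backdoor path.
Every element of {D, S} is needed (dropping D leaves P2 open; dropping S leaves P1 open), so no proper subset is valid.
Among all size-2 subsets of the eligible variables, only {D, S} blocks every backdoor path, so it is the unique smallest valid adjustment set.

{D, S}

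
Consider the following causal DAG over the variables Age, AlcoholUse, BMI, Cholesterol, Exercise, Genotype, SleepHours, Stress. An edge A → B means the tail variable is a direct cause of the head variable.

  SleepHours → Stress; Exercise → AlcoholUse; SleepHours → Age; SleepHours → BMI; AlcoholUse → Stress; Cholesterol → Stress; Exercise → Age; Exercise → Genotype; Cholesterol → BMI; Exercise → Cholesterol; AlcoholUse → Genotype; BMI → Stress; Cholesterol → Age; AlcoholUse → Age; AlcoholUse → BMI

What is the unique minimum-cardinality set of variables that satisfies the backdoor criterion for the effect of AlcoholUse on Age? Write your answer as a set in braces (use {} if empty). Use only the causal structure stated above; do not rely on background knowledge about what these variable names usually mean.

Variables eligible for adjustment (non-descendants of AlcoholUse, excluding AlcoholUse and Age): {Cholesterol, Exercise, SleepHours}.
Backdoor paths from AlcoholUse to Age:
  P1: AlcoholUse <- Exercise -> Cholesterol -> BMI <- SleepHours -> Age
  P2: AlcoholUse <- Exercise -> Cholesterol -> BMI -> Stress <- SleepHours -> Age
  P3: AlcoholUse <- Exercise -> Cholesterol -> Age
  P4: AlcoholUse <- Exercise -> Cholesterol -> Stress <- SleepHours -> Age
  P5: AlcoholUse <- Exercise -> Cholesterol -> Stress <- BMI <- SleepHours -> Age
  P6: AlcoholUse <- Exercise -> Age
The empty set is not sufficient: P3 (AlcoholUse <- Exercise -> Cholesterol -> Age) has no collider blocking it and no conditioned non-collider, so it is open.
Try {Exercise}:
  P1: blocked at fork node Exercise ∈ conditioning set.
  P2: blocked at fork node Exercise ∈ conditioning set.
  P3: blocked at fork node Exercise ∈ conditioning set.
  P4: blocked at fork node Exercise ∈ conditioning set.
  P5: blocked at fork node Exercise ∈ conditioning set.
  P6: blocked at fork node Exercise ∈ conditioning set.
{Exercise} contains no descendant of AlcoholUse and blocks every backdoor path.
No other singleton works — e.g. {Cholesterol} leaves P6 open — so {Exercise} is the unique smallest valid adjustment set.

{Exercise}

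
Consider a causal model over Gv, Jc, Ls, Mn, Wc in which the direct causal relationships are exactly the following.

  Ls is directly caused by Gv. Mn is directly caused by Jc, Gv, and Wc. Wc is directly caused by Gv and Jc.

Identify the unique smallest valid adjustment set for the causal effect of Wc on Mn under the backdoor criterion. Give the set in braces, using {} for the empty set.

Variables eligible for adjustment (non-descendants of Wc, excluding Wc and Mn): {Gv, Jc, Ls}.
Backdoor paths from Wc to Mn:
  P1: Wc <- Gv -> Mn
  P2: Wc <- Jc -> Mn
The empty set is not sufficient: P1 (Wc <- Gv -> Mn) has no collider blocking it and no conditioned non-collider, so it is open.
Try {Gv, Jc}:
  P1: blocked at fork node Gv ∈ conditioning set.
  P2: blocked at fork node Jc ∈ conditioning set.
{Gv, Jc} contains no descendant of Wc and blocks every backdoor path.
Every element of {Gv, Jc} is needed (dropping Gv leaves P1 open; dropping Jc leaves P2 open), so no proper subset is valid.
Among all size-2 subsets of the eligible variables, only {Gv, Jc} blocks every backdoor path, so it is the unique smallest valid adjustment set.

{Gv, Jc}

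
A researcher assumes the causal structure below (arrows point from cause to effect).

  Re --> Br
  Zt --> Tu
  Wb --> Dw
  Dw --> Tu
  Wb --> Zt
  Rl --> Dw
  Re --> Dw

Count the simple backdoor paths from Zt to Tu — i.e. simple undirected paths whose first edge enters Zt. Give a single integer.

1

A backdoor path from Zt to Tu is any simple undirected path whose first edge points into Zt (i.e. leaves Zt via a parent).
Parents of Zt: {Wb}.
Enumerating:
  P1: Zt <- Wb -> Dw -> Tu
That exhausts the simple backdoor paths. Count: 1.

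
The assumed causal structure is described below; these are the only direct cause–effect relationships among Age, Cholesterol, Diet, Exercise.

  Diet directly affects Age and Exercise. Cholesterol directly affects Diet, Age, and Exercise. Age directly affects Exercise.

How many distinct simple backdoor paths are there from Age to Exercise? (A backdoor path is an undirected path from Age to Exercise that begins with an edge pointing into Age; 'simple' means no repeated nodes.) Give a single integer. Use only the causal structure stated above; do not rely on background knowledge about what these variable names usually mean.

4

A backdoor path from Age to Exercise is any simple undirected path whose first edge points into Age (i.e. leaves Age via a parent).
Parents of Age: {Cholesterol, Diet}.
Enumerating:
  P1: Age <- Cholesterol -> Diet -> Exercise
  P2: Age <- Cholesterol -> Exercise
  P3: Age <- Diet <- Cholesterol -> Exercise
  P4: Age <- Diet -> Exercise
That exhausts the simple backdoor paths. Count: 4.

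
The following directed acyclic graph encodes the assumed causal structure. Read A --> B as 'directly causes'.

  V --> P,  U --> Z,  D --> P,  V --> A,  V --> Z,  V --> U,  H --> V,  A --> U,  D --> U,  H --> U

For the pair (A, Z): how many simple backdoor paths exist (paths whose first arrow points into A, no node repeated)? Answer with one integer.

4

A backdoor path from A to Z is any simple undirected path whose first edge points into A (i.e. leaves A via a parent).
Parents of A: {V}.
Enumerating:
  P1: A <- V <- H -> U -> Z
  P2: A <- V -> U -> Z
  P3: A <- V -> Z
  P4: A <- V -> P <- D -> U -> Z
That exhausts the simple backdoor paths. Count: 4.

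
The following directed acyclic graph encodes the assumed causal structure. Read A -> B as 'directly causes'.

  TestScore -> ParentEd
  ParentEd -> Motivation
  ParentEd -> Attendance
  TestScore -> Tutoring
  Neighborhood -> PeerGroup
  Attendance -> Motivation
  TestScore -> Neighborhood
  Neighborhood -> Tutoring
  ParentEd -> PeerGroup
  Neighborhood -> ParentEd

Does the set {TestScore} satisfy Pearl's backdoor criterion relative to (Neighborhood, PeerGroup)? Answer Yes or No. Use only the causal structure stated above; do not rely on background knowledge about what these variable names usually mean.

Yes

Backdoor paths from Neighborhood to PeerGroup (paths whose first edge points into Neighborhood):
  P1: Neighborhood <- TestScore -> ParentEd -> PeerGroup
Condition 1 (no descendant of Neighborhood in the set): holds — descendants of Neighborhood are {Attendance, Motivation, ParentEd, PeerGroup, Tutoring}; none are in {TestScore}.
Condition 2 (every backdoor path blocked by {TestScore}):
  P1: blocked at fork node TestScore ∈ conditioning set.
{TestScore} satisfies the backdoor criterion.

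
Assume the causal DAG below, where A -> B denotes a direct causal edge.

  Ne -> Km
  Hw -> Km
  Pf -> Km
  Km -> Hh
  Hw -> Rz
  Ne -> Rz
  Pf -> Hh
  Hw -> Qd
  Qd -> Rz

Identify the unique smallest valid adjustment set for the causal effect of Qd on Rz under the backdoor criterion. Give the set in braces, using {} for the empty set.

{Hw}

Variables eligible for adjustment (non-descendants of Qd, excluding Qd and Rz): {Hh, Hw, Km, Ne, Pf}.
Backdoor paths from Qd to Rz:
  P1: Qd <- Hw -> Km <- Ne -> Rz
  P2: Qd <- Hw -> Rz
The empty set is not sufficient: P2 (Qd <- Hw -> Rz) has no collider blocking it and no conditioned non-collider, so it is open.
Try {Hw}:
  P1: blocked at fork node Hw ∈ conditioning set.
  P2: blocked at fork node Hw ∈ conditioning set.
{Hw} contains no descendant of Qd and blocks every backdoor path.
No other singleton works — e.g. {Ne} leaves P2 open — so {Hw} is the unique smallest valid adjustment set.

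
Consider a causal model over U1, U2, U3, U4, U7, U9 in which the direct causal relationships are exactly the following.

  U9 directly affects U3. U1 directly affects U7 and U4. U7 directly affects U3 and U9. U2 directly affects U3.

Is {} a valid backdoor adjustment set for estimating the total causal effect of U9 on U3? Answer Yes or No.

Backdoor paths from U9 to U3 (paths whose first edge points into U9):
  P1: U9 <- U7 -> U3
Condition 1 (no descendant of U9 in the set): holds — descendants of U9 are {U3}; none are in {}.
Condition 2 (every backdoor path blocked by {}):
  P1: open — no interior node is in the conditioning set.
{} does not satisfy the backdoor criterion.

No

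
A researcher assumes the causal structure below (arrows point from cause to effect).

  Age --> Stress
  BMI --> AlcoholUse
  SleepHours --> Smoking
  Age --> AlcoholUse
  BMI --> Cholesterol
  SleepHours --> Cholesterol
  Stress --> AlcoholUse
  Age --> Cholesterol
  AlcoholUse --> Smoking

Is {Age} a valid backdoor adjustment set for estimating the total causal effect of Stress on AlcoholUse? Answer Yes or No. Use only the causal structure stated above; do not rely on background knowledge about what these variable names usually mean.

Yes

Backdoor paths from Stress to AlcoholUse (paths whose first edge points into Stress):
  P1: Stress <- Age -> AlcoholUse
  P2: Stress <- Age -> Cholesterol <- SleepHours -> Smoking <- AlcoholUse
  P3: Stress <- Age -> Cholesterol <- BMI -> AlcoholUse
Condition 1 (no descendant of Stress in the set): holds — descendants of Stress are {AlcoholUse, Smoking}; none are in {Age}.
Condition 2 (every backdoor path blocked by {Age}):
  P1: blocked at fork node Age ∈ conditioning set.
  P2: blocked at fork node Age ∈ conditioning set.
  P3: blocked at fork node Age ∈ conditioning set.
{Age} satisfies the backdoor criterion.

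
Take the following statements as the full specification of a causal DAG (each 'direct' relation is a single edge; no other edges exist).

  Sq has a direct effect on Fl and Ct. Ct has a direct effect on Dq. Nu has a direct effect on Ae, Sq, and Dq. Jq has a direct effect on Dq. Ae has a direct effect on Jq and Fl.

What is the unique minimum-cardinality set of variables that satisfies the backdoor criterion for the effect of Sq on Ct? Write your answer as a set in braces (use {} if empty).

Variables eligible for adjustment (non-descendants of Sq, excluding Sq and Ct): {Ae, Jq, Nu}.
Backdoor paths from Sq to Ct:
  P1: Sq <- Nu -> Ae -> Jq -> Dq <- Ct
  P2: Sq <- Nu -> Dq <- Ct
Each backdoor path contains an unconditioned collider, so every path is already blocked with the empty conditioning set:
  P1: blocked at collider Dq (neither it nor any descendant is in the conditioning set).
  P2: blocked at collider Dq (neither it nor any descendant is in the conditioning set).
The empty set is therefore the unique smallest valid set.

{}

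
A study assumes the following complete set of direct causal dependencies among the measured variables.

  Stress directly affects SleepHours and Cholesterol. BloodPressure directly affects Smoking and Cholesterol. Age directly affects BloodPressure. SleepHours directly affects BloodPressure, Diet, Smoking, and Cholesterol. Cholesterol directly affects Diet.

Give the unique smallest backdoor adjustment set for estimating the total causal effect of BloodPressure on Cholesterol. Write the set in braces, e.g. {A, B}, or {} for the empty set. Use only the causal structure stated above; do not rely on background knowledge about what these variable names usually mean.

Variables eligible for adjustment (non-descendants of BloodPressure, excluding BloodPressure and Cholesterol): {Age, SleepHours, Stress}.
Backdoor paths from BloodPressure to Cholesterol:
  P1: BloodPressure <- SleepHours <- Stress -> Cholesterol
  P2: BloodPressure <- SleepHours -> Cholesterol
  P3: BloodPressure <- SleepHours -> Diet <- Cholesterol
The empty set is not sufficient: P1 (BloodPressure <- SleepHours <- Stress -> Cholesterol) has no collider blocking it and no conditioned non-collider, so it is open.
Try {SleepHours}:
  P1: blocked at chain node SleepHours ∈ conditioning set.
  P2: blocked at fork node SleepHours ∈ conditioning set.
  P3: blocked at fork node SleepHours ∈ conditioning set.
{SleepHours} contains no descendant of BloodPressure and blocks every backdoor path.
No other singleton works — e.g. {Stress} leaves P2 open — so {SleepHours} is the unique smallest valid adjustment set.

{SleepHours}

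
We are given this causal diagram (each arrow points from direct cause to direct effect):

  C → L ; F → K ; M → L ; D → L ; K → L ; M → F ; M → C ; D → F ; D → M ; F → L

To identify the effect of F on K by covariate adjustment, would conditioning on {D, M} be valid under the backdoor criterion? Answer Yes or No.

Yes

Backdoor paths from F to K (paths whose first edge points into F):
  P1: F <- D -> M -> C -> L <- K
  P2: F <- D -> M -> L <- K
  P3: F <- D -> L <- K
  P4: F <- M <- D -> L <- K
  P5: F <- M -> C -> L <- K
  P6: F <- M -> L <- K
Condition 1 (no descendant of F in the set): holds — descendants of F are {K, L}; none are in {D, M}.
Condition 2 (every backdoor path blocked by {D, M}):
  P1: blocked at fork node D ∈ conditioning set.
  P2: blocked at fork node D ∈ conditioning set.
  P3: blocked at fork node D ∈ conditioning set.
  P4: blocked at chain node M ∈ conditioning set.
  P5: blocked at fork node M ∈ conditioning set.
  P6: blocked at fork node M ∈ conditioning set.
{D, M} satisfies the backdoor criterion.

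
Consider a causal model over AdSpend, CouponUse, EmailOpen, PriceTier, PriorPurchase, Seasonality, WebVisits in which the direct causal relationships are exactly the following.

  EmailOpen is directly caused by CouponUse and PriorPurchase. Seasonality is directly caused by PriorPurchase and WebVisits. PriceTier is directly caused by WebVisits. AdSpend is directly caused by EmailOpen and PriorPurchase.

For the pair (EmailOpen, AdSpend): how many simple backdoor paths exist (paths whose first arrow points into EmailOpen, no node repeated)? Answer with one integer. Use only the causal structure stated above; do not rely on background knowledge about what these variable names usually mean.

A backdoor path from EmailOpen to AdSpend is any simple undirected path whose first edge points into EmailOpen (i.e. leaves EmailOpen via a parent).
Parents of EmailOpen: {CouponUse, PriorPurchase}.
Enumerating:
  P1: EmailOpen <- PriorPurchase -> AdSpend
That exhausts the simple backdoor paths. Count: 1.

1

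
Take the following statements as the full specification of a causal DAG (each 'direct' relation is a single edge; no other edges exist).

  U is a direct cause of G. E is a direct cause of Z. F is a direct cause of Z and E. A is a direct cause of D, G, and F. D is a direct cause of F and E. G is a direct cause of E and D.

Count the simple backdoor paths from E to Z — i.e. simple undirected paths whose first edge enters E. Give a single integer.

8

A backdoor path from E to Z is any simple undirected path whose first edge points into E (i.e. leaves E via a parent).
Parents of E: {D, F, G}.
Enumerating:
  P1: E <- G <- A -> D -> F -> Z
  P2: E <- G <- A -> F -> Z
  P3: E <- G -> D <- A -> F -> Z
  P4: E <- G -> D -> F -> Z
  P5: E <- D <- A -> F -> Z
  P6: E <- D <- G <- A -> F -> Z
  P7: E <- D -> F -> Z
  P8: E <- F -> Z
That exhausts the simple backdoor paths. Count: 8.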